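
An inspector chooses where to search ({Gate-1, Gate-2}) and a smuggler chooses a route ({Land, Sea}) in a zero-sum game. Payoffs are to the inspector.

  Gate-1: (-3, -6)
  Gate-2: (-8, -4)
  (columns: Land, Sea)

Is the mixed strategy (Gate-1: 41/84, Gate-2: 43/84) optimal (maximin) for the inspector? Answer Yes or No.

Against Land this mix gives (41/84)·(-3) + (43/84)·(-8) = -467/84.
Against Sea this mix gives (41/84)·(-6) + (43/84)·(-4) = -209/42.
The smuggler will play Land, holding the inspector to -467/84. Shifting weight toward the row that does better against Land would raise this floor (the equalizing mix achieves -36/7 against both Land and Sea), so the proposed strategy is not optimal.

No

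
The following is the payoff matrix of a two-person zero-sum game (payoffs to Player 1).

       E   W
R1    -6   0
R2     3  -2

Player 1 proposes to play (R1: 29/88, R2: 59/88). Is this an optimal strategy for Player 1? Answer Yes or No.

No

Against E this mix gives (29/88)·(-6) + (59/88)·3 = 3/88.
Against W this mix gives (29/88)·0 + (59/88)·(-2) = -59/44.
Player 2 will play W, holding Player 1 to -59/44. Shifting weight toward the row that does better against W would raise this floor (the equalizing mix achieves -12/11 against both W and E), so the proposed strategy is not optimal.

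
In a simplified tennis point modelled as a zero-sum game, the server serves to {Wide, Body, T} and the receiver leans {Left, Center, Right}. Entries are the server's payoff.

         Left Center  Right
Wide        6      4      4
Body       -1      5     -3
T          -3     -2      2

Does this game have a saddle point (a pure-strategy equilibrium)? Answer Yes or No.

Row minima: Wide → 4, Body → -3, T → -3; maximin = 4.
Column maxima: Left → 6, Center → 5, Right → 4; minimax = 4.
maximin = minimax = 4, so a saddle point exists.

Yes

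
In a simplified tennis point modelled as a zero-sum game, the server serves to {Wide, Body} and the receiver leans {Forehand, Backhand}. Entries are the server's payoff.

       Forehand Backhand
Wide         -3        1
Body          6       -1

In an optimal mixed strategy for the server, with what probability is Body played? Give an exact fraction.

Row minima: Wide → -3, Body → -1; maximin = -1.
Column maxima: Forehand → 6, Backhand → 1; minimax = 1.
-1 ≠ 1, so there is no saddle point; optimal play is mixed.
Let the server play Wide with probability p. Expected payoff against Forehand: (-3)p + 6(1−p) = −9p + 6; against Backhand: 1p + (-1)(1−p) = 2p − 1.
Setting these equal: −9p + 6 = 2p − 1 ⇒ −11p = -7 ⇒ p = 7/11, and the value is (-9)·(7/11) + 6 = 3/11.
For the receiver: with q = P(Forehand), equating Wide's and Body's payoffs gives −4q + 1 = 7q − 1 ⇒ q = 2/11.

4/11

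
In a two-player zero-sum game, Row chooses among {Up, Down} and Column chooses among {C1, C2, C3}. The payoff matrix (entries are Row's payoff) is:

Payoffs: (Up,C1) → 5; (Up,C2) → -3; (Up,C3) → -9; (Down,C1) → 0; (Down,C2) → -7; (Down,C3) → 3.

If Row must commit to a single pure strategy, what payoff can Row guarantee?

-7

Row minima: Up → -9, Down → -7.
The best of these is -7.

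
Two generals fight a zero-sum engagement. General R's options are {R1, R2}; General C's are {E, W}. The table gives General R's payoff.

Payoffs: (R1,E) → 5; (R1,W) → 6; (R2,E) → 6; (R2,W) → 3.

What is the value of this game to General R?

Row minima: R1 → 5, R2 → 3; maximin = 5.
Column maxima: E → 6, W → 6; minimax = 6.
5 ≠ 6, so there is no saddle point; optimal play is mixed.
Let General R play R1 with probability p. Expected payoff against E: 5p + 6(1−p) = −p + 6; against W: 6p + 3(1−p) = 3p + 3.
Setting these equal: −p + 6 = 3p + 3 ⇒ −4p = -3 ⇒ p = 3/4, and the value is (-1)·(3/4) + 6 = 21/4.
For General C: with q = P(E), equating R1's and R2's payoffs gives −q + 6 = 3q + 3 ⇒ q = 3/4.

21/4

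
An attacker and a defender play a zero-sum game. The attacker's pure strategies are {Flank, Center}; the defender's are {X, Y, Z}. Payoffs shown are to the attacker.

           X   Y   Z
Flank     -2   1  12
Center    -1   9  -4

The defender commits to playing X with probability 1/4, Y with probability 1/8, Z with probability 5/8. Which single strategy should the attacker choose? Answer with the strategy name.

Flank

Expected payoff of Flank: (1/4)·(-2) + (1/8)·1 + (5/8)·12 = 57/8.
Expected payoff of Center: (1/4)·(-1) + (1/8)·9 + (5/8)·(-4) = -13/8.
The largest is 57/8, so the attacker's best response is Flank.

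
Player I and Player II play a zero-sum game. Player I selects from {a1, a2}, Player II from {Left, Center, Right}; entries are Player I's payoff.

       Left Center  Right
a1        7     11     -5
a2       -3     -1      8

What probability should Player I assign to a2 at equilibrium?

Row minima: a1 → -5, a2 → -3; maximin = -3.
Column maxima: Left → 7, Center → 11, Right → 8; minimax = 7.
-3 ≠ 7, so there is no saddle point; optimal play is mixed.
Center is strictly dominated by Left (it gives Player I strictly more in every row), so Player II never plays it.
On the remaining 2×2 (a1, a2 vs Left, Right):
Let Player I play a1 with probability p. Expected payoff against Left: 7p + (-3)(1−p) = 10p − 3; against Right: (-5)p + 8(1−p) = −13p + 8.
Setting these equal: 10p − 3 = −13p + 8 ⇒ 23p = 11 ⇒ p = 11/23, and the value is (10)·(11/23) − 3 = 41/23.
For Player II: with q = P(Left), equating a1's and a2's payoffs gives 12q − 5 = −11q + 8 ⇒ q = 13/23.

12/23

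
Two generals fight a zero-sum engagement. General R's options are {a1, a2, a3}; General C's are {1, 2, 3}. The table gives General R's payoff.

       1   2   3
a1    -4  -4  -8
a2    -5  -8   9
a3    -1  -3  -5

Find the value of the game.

Row minima: a1 → -8, a2 → -8, a3 → -5; maximin = -5.
Column maxima: 1 → -1, 2 → -3, 3 → 9; minimax = -3.
-5 ≠ -3, so there is no saddle point; optimal play is mixed.
a1 is strictly dominated by a3, so General R never plays it.
With a1 eliminated, 1 is strictly dominated by 2 (it gives General R strictly more in every remaining row), so General C never plays it.
On the remaining 2×2 (a2, a3 vs 2, 3):
Let General R play a2 with probability p. Expected payoff against 2: (-8)p + (-3)(1−p) = −5p − 3; against 3: 9p + (-5)(1−p) = 14p − 5.
Setting these equal: −5p − 3 = 14p − 5 ⇒ −19p = -2 ⇒ p = 2/19, and the value is (-5)·(2/19) − 3 = -67/19.
For General C: with q = P(2), equating a2's and a3's payoffs gives −17q + 9 = 2q − 5 ⇒ q = 14/19.

-67/19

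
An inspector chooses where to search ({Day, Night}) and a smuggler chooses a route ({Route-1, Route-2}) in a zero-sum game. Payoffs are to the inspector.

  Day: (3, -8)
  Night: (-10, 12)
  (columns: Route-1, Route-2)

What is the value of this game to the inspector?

Row minima: Day → -8, Night → -10; maximin = -8.
Column maxima: Route-1 → 3, Route-2 → 12; minimax = 3.
-8 ≠ 3, so there is no saddle point; optimal play is mixed.
Let the inspector play Day with probability p. Expected payoff against Route-1: 3p + (-10)(1−p) = 13p − 10; against Route-2: (-8)p + 12(1−p) = −20p + 12.
Setting these equal: 13p − 10 = −20p + 12 ⇒ 33p = 22 ⇒ p = 2/3, and the value is (13)·(2/3) − 10 = -4/3.
For the smuggler: with q = P(Route-1), equating Day's and Night's payoffs gives 11q − 8 = −22q + 12 ⇒ q = 20/33.

-4/3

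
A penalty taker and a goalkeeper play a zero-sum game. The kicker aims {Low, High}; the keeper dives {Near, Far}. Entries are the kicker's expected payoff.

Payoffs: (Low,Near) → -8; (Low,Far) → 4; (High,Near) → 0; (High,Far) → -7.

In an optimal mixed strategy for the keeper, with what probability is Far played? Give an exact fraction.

Row minima: Low → -8, High → -7; maximin = -7.
Column maxima: Near → 0, Far → 4; minimax = 0.
-7 ≠ 0, so there is no saddle point; optimal play is mixed.
Let the kicker play Low with probability p. Expected payoff against Near: (-8)p + 0(1−p) = −8p; against Far: 4p + (-7)(1−p) = 11p − 7.
Setting these equal: −8p = 11p − 7 ⇒ −19p = -7 ⇒ p = 7/19, and the value is (-8)·(7/19) = -56/19.
For the keeper: with q = P(Near), equating Low's and High's payoffs gives −12q + 4 = 7q − 7 ⇒ q = 11/19.

8/19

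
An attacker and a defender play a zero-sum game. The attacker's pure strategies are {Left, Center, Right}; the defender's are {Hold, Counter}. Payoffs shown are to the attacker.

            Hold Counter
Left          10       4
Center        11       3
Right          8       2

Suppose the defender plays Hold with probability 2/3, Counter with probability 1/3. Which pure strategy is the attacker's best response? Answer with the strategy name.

Center

Expected payoff of Left: (2/3)·10 + (1/3)·4 = 8.
Expected payoff of Center: (2/3)·11 + (1/3)·3 = 25/3.
Expected payoff of Right: (2/3)·8 + (1/3)·2 = 6.
The largest is 25/3, so the attacker's best response is Center.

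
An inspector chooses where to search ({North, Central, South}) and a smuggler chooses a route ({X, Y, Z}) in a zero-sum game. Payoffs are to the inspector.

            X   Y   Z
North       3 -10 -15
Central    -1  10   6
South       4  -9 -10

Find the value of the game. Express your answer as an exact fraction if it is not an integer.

2/3

Row minima: North → -15, Central → -1, South → -10; maximin = -1.
Column maxima: X → 4, Y → 10, Z → 6; minimax = 4.
-1 ≠ 4, so there is no saddle point; optimal play is mixed.
North is strictly dominated by South, so the inspector never plays it.
Y is strictly dominated by Z (it gives the inspector strictly more in every row), so the smuggler never plays it.
On the remaining 2×2 (Central, South vs X, Z):
Let the inspector play Central with probability p. Expected payoff against X: (-1)p + 4(1−p) = −5p + 4; against Z: 6p + (-10)(1−p) = 16p − 10.
Setting these equal: −5p + 4 = 16p − 10 ⇒ −21p = -14 ⇒ p = 2/3, and the value is (-5)·(2/3) + 4 = 2/3.
For the smuggler: with q = P(X), equating Central's and South's payoffs gives −7q + 6 = 14q − 10 ⇒ q = 16/21.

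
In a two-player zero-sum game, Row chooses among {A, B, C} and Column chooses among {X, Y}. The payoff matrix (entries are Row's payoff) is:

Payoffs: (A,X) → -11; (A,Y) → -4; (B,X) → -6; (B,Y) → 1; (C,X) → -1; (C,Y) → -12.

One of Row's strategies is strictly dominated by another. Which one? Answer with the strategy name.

B gives a strictly higher payoff than A against every column: -6 > -11, 1 > -4.
So A is strictly dominated and Row never plays it.

A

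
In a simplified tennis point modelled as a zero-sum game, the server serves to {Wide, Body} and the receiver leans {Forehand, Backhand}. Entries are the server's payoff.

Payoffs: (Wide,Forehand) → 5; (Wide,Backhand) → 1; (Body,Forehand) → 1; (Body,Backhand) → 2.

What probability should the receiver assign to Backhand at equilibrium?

Row minima: Wide → 1, Body → 1; maximin = 1.
Column maxima: Forehand → 5, Backhand → 2; minimax = 2.
1 ≠ 2, so there is no saddle point; optimal play is mixed.
Let the server play Wide with probability p. Expected payoff against Forehand: 5p + 1(1−p) = 4p + 1; against Backhand: 1p + 2(1−p) = −p + 2.
Setting these equal: 4p + 1 = −p + 2 ⇒ 5p = 1 ⇒ p = 1/5, and the value is (4)·(1/5) + 1 = 9/5.
For the receiver: with q = P(Forehand), equating Wide's and Body's payoffs gives 4q + 1 = −q + 2 ⇒ q = 1/5.

4/5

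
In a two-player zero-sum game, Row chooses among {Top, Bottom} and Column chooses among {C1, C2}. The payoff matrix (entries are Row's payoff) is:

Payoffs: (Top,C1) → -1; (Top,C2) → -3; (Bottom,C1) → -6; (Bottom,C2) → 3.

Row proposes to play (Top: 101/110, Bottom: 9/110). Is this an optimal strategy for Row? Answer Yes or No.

No

Against C1 this mix gives (101/110)·(-1) + (9/110)·(-6) = -31/22.
Against C2 this mix gives (101/110)·(-3) + (9/110)·3 = -138/55.
Column will play C2, holding Row to -138/55. Shifting weight toward the row that does better against C2 would raise this floor (the equalizing mix achieves -21/11 against both C2 and C1), so the proposed strategy is not optimal.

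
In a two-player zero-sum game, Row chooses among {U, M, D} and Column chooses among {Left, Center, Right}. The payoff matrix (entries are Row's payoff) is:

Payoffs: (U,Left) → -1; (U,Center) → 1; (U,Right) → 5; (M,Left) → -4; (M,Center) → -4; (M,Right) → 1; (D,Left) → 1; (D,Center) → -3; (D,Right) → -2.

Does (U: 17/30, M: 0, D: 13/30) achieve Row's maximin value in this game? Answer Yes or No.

Against Left this mix gives (17/30)·(-1) + (13/30)·1 = -2/15.
Against Center this mix gives (17/30)·1 + (13/30)·(-3) = -11/15.
Against Right this mix gives (17/30)·5 + (13/30)·(-2) = 59/30.
Column will play Center, holding Row to -11/15. Shifting weight toward the row that does better against Center would raise this floor (the equalizing mix achieves -1/3 against both Center and Left), so the proposed strategy is not optimal.

No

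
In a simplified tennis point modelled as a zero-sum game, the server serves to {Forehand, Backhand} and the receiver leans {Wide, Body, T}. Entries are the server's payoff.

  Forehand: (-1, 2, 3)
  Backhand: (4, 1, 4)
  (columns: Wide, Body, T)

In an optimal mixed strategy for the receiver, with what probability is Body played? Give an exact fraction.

Row minima: Forehand → -1, Backhand → 1; maximin = 1.
Column maxima: Wide → 4, Body → 2, T → 4; minimax = 2.
1 ≠ 2, so there is no saddle point; optimal play is mixed.
T is strictly dominated by Body (it gives the server strictly more in every row), so the receiver never plays it.
On the remaining 2×2 (Forehand, Backhand vs Wide, Body):
Let the server play Forehand with probability p. Expected payoff against Wide: (-1)p + 4(1−p) = −5p + 4; against Body: 2p + 1(1−p) = p + 1.
Setting these equal: −5p + 4 = p + 1 ⇒ −6p = -3 ⇒ p = 1/2, and the value is (-5)·(1/2) + 4 = 3/2.
For the receiver: with q = P(Wide), equating Forehand's and Backhand's payoffs gives −3q + 2 = 3q + 1 ⇒ q = 1/6.

5/6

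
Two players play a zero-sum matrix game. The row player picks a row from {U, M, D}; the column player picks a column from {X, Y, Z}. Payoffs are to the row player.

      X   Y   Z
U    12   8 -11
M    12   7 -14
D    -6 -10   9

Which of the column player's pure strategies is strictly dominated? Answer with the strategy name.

Y holds the row player's payoff strictly below X in every row: 8 < 12, 7 < 12, -10 < -6.
So X is strictly dominated for the column player.

X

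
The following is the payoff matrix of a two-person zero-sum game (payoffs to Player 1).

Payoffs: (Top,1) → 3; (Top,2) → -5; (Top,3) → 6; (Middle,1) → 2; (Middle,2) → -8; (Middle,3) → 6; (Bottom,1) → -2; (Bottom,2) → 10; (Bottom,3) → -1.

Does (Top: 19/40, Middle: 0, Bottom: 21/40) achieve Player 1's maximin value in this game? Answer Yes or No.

Against 1 this mix gives (19/40)·3 + (21/40)·(-2) = 3/8.
Against 2 this mix gives (19/40)·(-5) + (21/40)·10 = 23/8.
Against 3 this mix gives (19/40)·6 + (21/40)·(-1) = 93/40.
Player 2 will play 1, holding Player 1 to 3/8. Shifting weight toward the row that does better against 1 would raise this floor (the equalizing mix achieves 1 against both 1 and 2), so the proposed strategy is not optimal.

No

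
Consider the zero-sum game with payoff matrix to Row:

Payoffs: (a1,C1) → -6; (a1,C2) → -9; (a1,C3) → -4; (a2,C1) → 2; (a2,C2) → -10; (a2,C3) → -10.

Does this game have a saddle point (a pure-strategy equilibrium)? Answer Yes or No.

Row minima: a1 → -9, a2 → -10; maximin = -9.
Column maxima: C1 → 2, C2 → -9, C3 → -4; minimax = -9.
maximin = minimax = -9, so a saddle point exists.

Yes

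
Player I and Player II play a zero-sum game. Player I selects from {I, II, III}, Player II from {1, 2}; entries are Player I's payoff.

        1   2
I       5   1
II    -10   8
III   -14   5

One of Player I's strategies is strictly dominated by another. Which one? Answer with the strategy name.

III

II gives a strictly higher payoff than III against every column: -10 > -14, 8 > 5.
So III is strictly dominated and Player I never plays it.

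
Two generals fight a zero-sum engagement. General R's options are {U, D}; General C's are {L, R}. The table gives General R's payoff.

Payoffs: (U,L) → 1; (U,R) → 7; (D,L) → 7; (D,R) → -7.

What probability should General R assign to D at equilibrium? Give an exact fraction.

Row minima: U → 1, D → -7; maximin = 1.
Column maxima: L → 7, R → 7; minimax = 7.
1 ≠ 7, so there is no saddle point; optimal play is mixed.
Let General R play U with probability p. Expected payoff against L: 1p + 7(1−p) = −6p + 7; against R: 7p + (-7)(1−p) = 14p − 7.
Setting these equal: −6p + 7 = 14p − 7 ⇒ −20p = -14 ⇒ p = 7/10, and the value is (-6)·(7/10) + 7 = 14/5.
For General C: with q = P(L), equating U's and D's payoffs gives −6q + 7 = 14q − 7 ⇒ q = 7/10.

3/10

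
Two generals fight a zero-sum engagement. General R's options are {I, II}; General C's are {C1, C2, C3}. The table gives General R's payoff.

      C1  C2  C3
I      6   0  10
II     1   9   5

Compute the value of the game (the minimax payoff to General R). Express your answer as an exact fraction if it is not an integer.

Row minima: I → 0, II → 1; maximin = 1.
Column maxima: C1 → 6, C2 → 9, C3 → 10; minimax = 6.
1 ≠ 6, so there is no saddle point; optimal play is mixed.
C3 is strictly dominated by C1 (it gives General R strictly more in every row), so General C never plays it.
On the remaining 2×2 (I, II vs C1, C2):
Let General R play I with probability p. Expected payoff against C1: 6p + 1(1−p) = 5p + 1; against C2: 0p + 9(1−p) = −9p + 9.
Setting these equal: 5p + 1 = −9p + 9 ⇒ 14p = 8 ⇒ p = 4/7, and the value is (5)·(4/7) + 1 = 27/7.
For General C: with q = P(C1), equating I's and II's payoffs gives 6q = −8q + 9 ⇒ q = 9/14.

27/7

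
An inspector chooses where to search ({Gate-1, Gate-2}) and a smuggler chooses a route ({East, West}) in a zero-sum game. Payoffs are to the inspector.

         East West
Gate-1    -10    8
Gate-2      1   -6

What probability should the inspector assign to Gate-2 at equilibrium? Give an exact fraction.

18/25

Row minima: Gate-1 → -10, Gate-2 → -6; maximin = -6.
Column maxima: East → 1, West → 8; minimax = 1.
-6 ≠ 1, so there is no saddle point; optimal play is mixed.
Let the inspector play Gate-1 with probability p. Expected payoff against East: (-10)p + 1(1−p) = −11p + 1; against West: 8p + (-6)(1−p) = 14p − 6.
Setting these equal: −11p + 1 = 14p − 6 ⇒ −25p = -7 ⇒ p = 7/25, and the value is (-11)·(7/25) + 1 = -52/25.
For the smuggler: with q = P(East), equating Gate-1's and Gate-2's payoffs gives −18q + 8 = 7q − 6 ⇒ q = 14/25.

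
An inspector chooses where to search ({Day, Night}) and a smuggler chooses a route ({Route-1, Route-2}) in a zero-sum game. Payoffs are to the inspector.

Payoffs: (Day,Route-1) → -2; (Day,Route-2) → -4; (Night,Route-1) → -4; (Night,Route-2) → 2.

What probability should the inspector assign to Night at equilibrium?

1/4

Row minima: Day → -4, Night → -4; maximin = -4.
Column maxima: Route-1 → -2, Route-2 → 2; minimax = -2.
-4 ≠ -2, so there is no saddle point; optimal play is mixed.
Let the inspector play Day with probability p. Expected payoff against Route-1: (-2)p + (-4)(1−p) = 2p − 4; against Route-2: (-4)p + 2(1−p) = −6p + 2.
Setting these equal: 2p − 4 = −6p + 2 ⇒ 8p = 6 ⇒ p = 3/4, and the value is (2)·(3/4) − 4 = -5/2.
For the smuggler: with q = P(Route-1), equating Day's and Night's payoffs gives 2q − 4 = −6q + 2 ⇒ q = 3/4.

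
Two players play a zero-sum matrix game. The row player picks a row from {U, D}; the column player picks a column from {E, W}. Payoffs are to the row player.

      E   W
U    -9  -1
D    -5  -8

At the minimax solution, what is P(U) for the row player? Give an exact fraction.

Row minima: U → -9, D → -8; maximin = -8.
Column maxima: E → -5, W → -1; minimax = -5.
-8 ≠ -5, so there is no saddle point; optimal play is mixed.
Let the row player play U with probability p. Expected payoff against E: (-9)p + (-5)(1−p) = −4p − 5; against W: (-1)p + (-8)(1−p) = 7p − 8.
Setting these equal: −4p − 5 = 7p − 8 ⇒ −11p = -3 ⇒ p = 3/11, and the value is (-4)·(3/11) − 5 = -67/11.
For the column player: with q = P(E), equating U's and D's payoffs gives −8q − 1 = 3q − 8 ⇒ q = 7/11.

3/11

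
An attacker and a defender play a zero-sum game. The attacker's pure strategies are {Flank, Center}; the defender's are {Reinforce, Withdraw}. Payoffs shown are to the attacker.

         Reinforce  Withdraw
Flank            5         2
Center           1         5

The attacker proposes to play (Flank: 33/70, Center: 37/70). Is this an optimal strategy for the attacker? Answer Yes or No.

Against Reinforce this mix gives (33/70)·5 + (37/70)·1 = 101/35.
Against Withdraw this mix gives (33/70)·2 + (37/70)·5 = 251/70.
The defender will play Reinforce, holding the attacker to 101/35. Shifting weight toward the row that does better against Reinforce would raise this floor (the equalizing mix achieves 23/7 against both Reinforce and Withdraw), so the proposed strategy is not optimal.

No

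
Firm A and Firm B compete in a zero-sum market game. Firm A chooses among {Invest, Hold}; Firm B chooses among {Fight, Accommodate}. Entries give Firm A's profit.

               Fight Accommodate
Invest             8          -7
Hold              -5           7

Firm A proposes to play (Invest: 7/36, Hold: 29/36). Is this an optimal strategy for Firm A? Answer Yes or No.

Against Fight this mix gives (7/36)·8 + (29/36)·(-5) = -89/36.
Against Accommodate this mix gives (7/36)·(-7) + (29/36)·7 = 77/18.
Firm B will play Fight, holding Firm A to -89/36. Shifting weight toward the row that does better against Fight would raise this floor (the equalizing mix achieves 7/9 against both Fight and Accommodate), so the proposed strategy is not optimal.

No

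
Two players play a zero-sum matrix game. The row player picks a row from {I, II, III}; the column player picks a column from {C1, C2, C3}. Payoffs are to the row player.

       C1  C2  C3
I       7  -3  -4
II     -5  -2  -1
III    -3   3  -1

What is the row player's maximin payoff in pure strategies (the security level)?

Row minima: I → -4, II → -5, III → -3.
The best of these is -3.

-3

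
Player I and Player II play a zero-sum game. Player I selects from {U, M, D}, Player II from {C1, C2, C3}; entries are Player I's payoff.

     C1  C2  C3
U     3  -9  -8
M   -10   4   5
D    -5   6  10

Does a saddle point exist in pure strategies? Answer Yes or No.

No

Row minima: U → -9, M → -10, D → -5; maximin = -5.
Column maxima: C1 → 3, C2 → 6, C3 → 10; minimax = 3.
-5 ≠ 3, so no pure-strategy equilibrium exists.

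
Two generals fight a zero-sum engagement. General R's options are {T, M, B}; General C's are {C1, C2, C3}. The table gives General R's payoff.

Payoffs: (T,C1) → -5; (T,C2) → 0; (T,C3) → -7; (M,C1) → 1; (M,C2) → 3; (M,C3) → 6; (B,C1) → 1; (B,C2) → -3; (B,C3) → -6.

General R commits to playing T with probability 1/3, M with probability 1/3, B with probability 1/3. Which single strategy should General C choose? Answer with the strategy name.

C3

If General C plays C1, General R's expected payoff is (1/3)·(-5) + (1/3)·1 + (1/3)·1 = -1.
If General C plays C2, General R's expected payoff is (1/3)·0 + (1/3)·3 + (1/3)·(-3) = 0.
If General C plays C3, General R's expected payoff is (1/3)·(-7) + (1/3)·6 + (1/3)·(-6) = -7/3.
General C minimizes General R's payoff; the smallest is -7/3, so the best response is C3.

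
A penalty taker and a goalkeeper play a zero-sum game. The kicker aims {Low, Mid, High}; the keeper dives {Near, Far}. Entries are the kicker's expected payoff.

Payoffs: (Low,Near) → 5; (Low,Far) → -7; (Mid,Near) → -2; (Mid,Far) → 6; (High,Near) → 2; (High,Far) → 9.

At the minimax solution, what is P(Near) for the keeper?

Row minima: Low → -7, Mid → -2, High → 2; maximin = 2.
Column maxima: Near → 5, Far → 9; minimax = 5.
2 ≠ 5, so there is no saddle point; optimal play is mixed.
Mid is strictly dominated by High, so the kicker never plays it.
On the remaining 2×2 (Low, High vs Near, Far):
Let the kicker play Low with probability p. Expected payoff against Near: 5p + 2(1−p) = 3p + 2; against Far: (-7)p + 9(1−p) = −16p + 9.
Setting these equal: 3p + 2 = −16p + 9 ⇒ 19p = 7 ⇒ p = 7/19, and the value is (3)·(7/19) + 2 = 59/19.
For the keeper: with q = P(Near), equating Low's and High's payoffs gives 12q − 7 = −7q + 9 ⇒ q = 16/19.

16/19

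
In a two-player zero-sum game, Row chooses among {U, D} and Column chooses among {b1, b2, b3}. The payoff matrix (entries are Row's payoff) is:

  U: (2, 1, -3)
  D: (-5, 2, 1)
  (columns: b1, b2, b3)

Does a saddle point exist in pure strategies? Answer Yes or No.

Row minima: U → -3, D → -5; maximin = -3.
Column maxima: b1 → 2, b2 → 2, b3 → 1; minimax = 1.
-3 ≠ 1, so no pure-strategy equilibrium exists.

No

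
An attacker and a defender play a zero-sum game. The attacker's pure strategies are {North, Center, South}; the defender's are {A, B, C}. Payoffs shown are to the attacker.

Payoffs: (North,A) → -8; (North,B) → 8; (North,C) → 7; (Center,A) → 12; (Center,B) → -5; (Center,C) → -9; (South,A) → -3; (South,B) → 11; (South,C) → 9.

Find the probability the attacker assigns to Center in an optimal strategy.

Row minima: North → -8, Center → -9, South → -3; maximin = -3.
Column maxima: A → 12, B → 11, C → 9; minimax = 9.
-3 ≠ 9, so there is no saddle point; optimal play is mixed.
North is strictly dominated by South, so the attacker never plays it.
B is strictly dominated by C (it gives the attacker strictly more in every row), so the defender never plays it.
On the remaining 2×2 (Center, South vs A, C):
Let the attacker play Center with probability p. Expected payoff against A: 12p + (-3)(1−p) = 15p − 3; against C: (-9)p + 9(1−p) = −18p + 9.
Setting these equal: 15p − 3 = −18p + 9 ⇒ 33p = 12 ⇒ p = 4/11, and the value is (15)·(4/11) − 3 = 27/11.
For the defender: with q = P(A), equating Center's and South's payoffs gives 21q − 9 = −12q + 9 ⇒ q = 6/11.

4/11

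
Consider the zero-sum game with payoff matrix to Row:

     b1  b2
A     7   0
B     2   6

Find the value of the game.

Row minima: A → 0, B → 2; maximin = 2.
Column maxima: b1 → 7, b2 → 6; minimax = 6.
2 ≠ 6, so there is no saddle point; optimal play is mixed.
Let Row play A with probability p. Expected payoff against b1: 7p + 2(1−p) = 5p + 2; against b2: 0p + 6(1−p) = −6p + 6.
Setting these equal: 5p + 2 = −6p + 6 ⇒ 11p = 4 ⇒ p = 4/11, and the value is (5)·(4/11) + 2 = 42/11.
For Column: with q = P(b1), equating A's and B's payoffs gives 7q = −4q + 6 ⇒ q = 6/11.

42/11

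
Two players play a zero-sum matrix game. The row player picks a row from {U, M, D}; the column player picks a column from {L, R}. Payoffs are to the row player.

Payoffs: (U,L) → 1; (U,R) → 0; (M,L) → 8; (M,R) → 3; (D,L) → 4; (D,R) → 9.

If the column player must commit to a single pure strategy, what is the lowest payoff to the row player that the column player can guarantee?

Column maxima: L → 8, R → 9.
The smallest of these is 8.

8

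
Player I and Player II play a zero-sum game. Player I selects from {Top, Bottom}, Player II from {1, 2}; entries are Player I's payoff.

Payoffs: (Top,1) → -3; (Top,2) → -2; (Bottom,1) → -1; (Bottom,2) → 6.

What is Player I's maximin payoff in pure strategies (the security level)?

Row minima: Top → -3, Bottom → -1.
The best of these is -1.

-1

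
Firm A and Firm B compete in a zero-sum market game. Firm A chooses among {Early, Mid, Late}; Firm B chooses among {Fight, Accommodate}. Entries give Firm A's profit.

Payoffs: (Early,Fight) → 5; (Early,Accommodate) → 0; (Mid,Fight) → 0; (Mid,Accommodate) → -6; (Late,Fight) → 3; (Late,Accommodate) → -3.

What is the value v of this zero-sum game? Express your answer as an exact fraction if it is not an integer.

Row minima: Early → 0, Mid → -6, Late → -3; maximin = 0.
Column maxima: Fight → 5, Accommodate → 0; minimax = 0.
Since maximin = minimax = 0, there is a saddle point and the value is 0.

0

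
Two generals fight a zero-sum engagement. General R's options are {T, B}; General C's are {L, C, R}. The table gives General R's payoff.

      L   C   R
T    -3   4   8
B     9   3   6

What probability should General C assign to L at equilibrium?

1/13

Row minima: T → -3, B → 3; maximin = 3.
Column maxima: L → 9, C → 4, R → 8; minimax = 4.
3 ≠ 4, so there is no saddle point; optimal play is mixed.
R is strictly dominated by C (it gives General R strictly more in every row), so General C never plays it.
On the remaining 2×2 (T, B vs L, C):
Let General R play T with probability p. Expected payoff against L: (-3)p + 9(1−p) = −12p + 9; against C: 4p + 3(1−p) = p + 3.
Setting these equal: −12p + 9 = p + 3 ⇒ −13p = -6 ⇒ p = 6/13, and the value is (-12)·(6/13) + 9 = 45/13.
For General C: with q = P(L), equating T's and B's payoffs gives −7q + 4 = 6q + 3 ⇒ q = 1/13.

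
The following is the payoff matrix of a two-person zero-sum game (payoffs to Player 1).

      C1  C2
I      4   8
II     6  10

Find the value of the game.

Row minima: I → 4, II → 6; maximin = 6.
Column maxima: C1 → 6, C2 → 10; minimax = 6.
Since maximin = minimax = 6, there is a saddle point and the value is 6.

6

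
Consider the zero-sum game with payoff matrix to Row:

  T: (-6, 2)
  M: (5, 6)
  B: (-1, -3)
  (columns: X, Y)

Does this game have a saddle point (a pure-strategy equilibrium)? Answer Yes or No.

Yes

Row minima: T → -6, M → 5, B → -3; maximin = 5.
Column maxima: X → 5, Y → 6; minimax = 5.
maximin = minimax = 5, so a saddle point exists.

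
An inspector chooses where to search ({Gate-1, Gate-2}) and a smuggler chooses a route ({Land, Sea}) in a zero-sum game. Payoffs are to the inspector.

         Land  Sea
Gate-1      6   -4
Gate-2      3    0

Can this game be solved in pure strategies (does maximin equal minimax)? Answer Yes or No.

Yes

Row minima: Gate-1 → -4, Gate-2 → 0; maximin = 0.
Column maxima: Land → 6, Sea → 0; minimax = 0.
maximin = minimax = 0, so a saddle point exists.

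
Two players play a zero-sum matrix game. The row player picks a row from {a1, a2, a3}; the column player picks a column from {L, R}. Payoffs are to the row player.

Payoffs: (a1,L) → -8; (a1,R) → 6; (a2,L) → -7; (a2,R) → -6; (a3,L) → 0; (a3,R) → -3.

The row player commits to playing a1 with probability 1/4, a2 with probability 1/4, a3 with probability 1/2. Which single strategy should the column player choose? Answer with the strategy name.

L

If the column player plays L, the row player's expected payoff is (1/4)·(-8) + (1/4)·(-7) + (1/2)·0 = -15/4.
If the column player plays R, the row player's expected payoff is (1/4)·6 + (1/4)·(-6) + (1/2)·(-3) = -3/2.
The column player minimizes the row player's payoff; the smallest is -15/4, so the best response is L.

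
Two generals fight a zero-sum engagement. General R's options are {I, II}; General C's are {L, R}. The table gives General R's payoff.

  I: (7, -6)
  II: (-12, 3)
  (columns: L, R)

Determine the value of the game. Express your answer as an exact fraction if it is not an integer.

-51/28

Row minima: I → -6, II → -12; maximin = -6.
Column maxima: L → 7, R → 3; minimax = 3.
-6 ≠ 3, so there is no saddle point; optimal play is mixed.
Let General R play I with probability p. Expected payoff against L: 7p + (-12)(1−p) = 19p − 12; against R: (-6)p + 3(1−p) = −9p + 3.
Setting these equal: 19p − 12 = −9p + 3 ⇒ 28p = 15 ⇒ p = 15/28, and the value is (19)·(15/28) − 12 = -51/28.
For General C: with q = P(L), equating I's and II's payoffs gives 13q − 6 = −15q + 3 ⇒ q = 9/28.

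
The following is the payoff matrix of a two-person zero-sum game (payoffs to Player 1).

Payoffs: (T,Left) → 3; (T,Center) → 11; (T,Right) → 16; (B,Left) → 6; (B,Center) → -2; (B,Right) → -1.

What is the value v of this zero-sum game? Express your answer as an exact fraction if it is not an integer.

9/2

Row minima: T → 3, B → -2; maximin = 3.
Column maxima: Left → 6, Center → 11, Right → 16; minimax = 6.
3 ≠ 6, so there is no saddle point; optimal play is mixed.
Right is strictly dominated by Center (it gives Player 1 strictly more in every row), so Player 2 never plays it.
On the remaining 2×2 (T, B vs Left, Center):
Let Player 1 play T with probability p. Expected payoff against Left: 3p + 6(1−p) = −3p + 6; against Center: 11p + (-2)(1−p) = 13p − 2.
Setting these equal: −3p + 6 = 13p − 2 ⇒ −16p = -8 ⇒ p = 1/2, and the value is (-3)·(1/2) + 6 = 9/2.
For Player 2: with q = P(Left), equating T's and B's payoffs gives −8q + 11 = 8q − 2 ⇒ q = 13/16.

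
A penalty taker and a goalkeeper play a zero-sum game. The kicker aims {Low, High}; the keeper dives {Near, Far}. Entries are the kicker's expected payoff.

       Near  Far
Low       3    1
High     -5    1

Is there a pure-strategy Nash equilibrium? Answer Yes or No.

Yes

Row minima: Low → 1, High → -5; maximin = 1.
Column maxima: Near → 3, Far → 1; minimax = 1.
maximin = minimax = 1, so a saddle point exists.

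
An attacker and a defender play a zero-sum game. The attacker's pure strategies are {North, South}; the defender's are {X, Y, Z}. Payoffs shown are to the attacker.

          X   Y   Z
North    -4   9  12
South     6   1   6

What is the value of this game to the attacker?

29/9

Row minima: North → -4, South → 1; maximin = 1.
Column maxima: X → 6, Y → 9, Z → 12; minimax = 6.
1 ≠ 6, so there is no saddle point; optimal play is mixed.
Z is strictly dominated by Y (it gives the attacker strictly more in every row), so the defender never plays it.
On the remaining 2×2 (North, South vs X, Y):
Let the attacker play North with probability p. Expected payoff against X: (-4)p + 6(1−p) = −10p + 6; against Y: 9p + 1(1−p) = 8p + 1.
Setting these equal: −10p + 6 = 8p + 1 ⇒ −18p = -5 ⇒ p = 5/18, and the value is (-10)·(5/18) + 6 = 29/9.
For the defender: with q = P(X), equating North's and South's payoffs gives −13q + 9 = 5q + 1 ⇒ q = 4/9.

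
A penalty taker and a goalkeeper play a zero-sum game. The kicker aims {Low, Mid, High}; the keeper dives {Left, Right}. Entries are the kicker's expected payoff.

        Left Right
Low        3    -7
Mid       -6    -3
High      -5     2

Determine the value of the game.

-29/17

Row minima: Low → -7, Mid → -6, High → -5; maximin = -5.
Column maxima: Left → 3, Right → 2; minimax = 2.
-5 ≠ 2, so there is no saddle point; optimal play is mixed.
Mid is strictly dominated by High, so the kicker never plays it.
On the remaining 2×2 (Low, High vs Left, Right):
Let the kicker play Low with probability p. Expected payoff against Left: 3p + (-5)(1−p) = 8p − 5; against Right: (-7)p + 2(1−p) = −9p + 2.
Setting these equal: 8p − 5 = −9p + 2 ⇒ 17p = 7 ⇒ p = 7/17, and the value is (8)·(7/17) − 5 = -29/17.
For the keeper: with q = P(Left), equating Low's and High's payoffs gives 10q − 7 = −7q + 2 ⇒ q = 9/17.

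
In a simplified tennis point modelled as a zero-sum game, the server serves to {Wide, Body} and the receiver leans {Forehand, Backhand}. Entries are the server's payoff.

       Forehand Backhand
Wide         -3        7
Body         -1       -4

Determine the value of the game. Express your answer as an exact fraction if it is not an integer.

Row minima: Wide → -3, Body → -4; maximin = -3.
Column maxima: Forehand → -1, Backhand → 7; minimax = -1.
-3 ≠ -1, so there is no saddle point; optimal play is mixed.
Let the server play Wide with probability p. Expected payoff against Forehand: (-3)p + (-1)(1−p) = −2p − 1; against Backhand: 7p + (-4)(1−p) = 11p − 4.
Setting these equal: −2p − 1 = 11p − 4 ⇒ −13p = -3 ⇒ p = 3/13, and the value is (-2)·(3/13) − 1 = -19/13.
For the receiver: with q = P(Forehand), equating Wide's and Body's payoffs gives −10q + 7 = 3q − 4 ⇒ q = 11/13.

-19/13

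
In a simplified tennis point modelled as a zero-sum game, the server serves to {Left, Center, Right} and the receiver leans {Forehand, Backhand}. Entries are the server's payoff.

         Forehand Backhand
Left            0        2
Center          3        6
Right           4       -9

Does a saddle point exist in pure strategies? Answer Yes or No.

No

Row minima: Left → 0, Center → 3, Right → -9; maximin = 3.
Column maxima: Forehand → 4, Backhand → 6; minimax = 4.
3 ≠ 4, so no pure-strategy equilibrium exists.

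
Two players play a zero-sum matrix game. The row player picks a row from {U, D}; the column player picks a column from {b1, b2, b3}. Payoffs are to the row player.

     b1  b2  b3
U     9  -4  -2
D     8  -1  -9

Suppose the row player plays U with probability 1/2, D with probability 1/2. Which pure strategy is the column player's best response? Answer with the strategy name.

b3

If the column player plays b1, the row player's expected payoff is (1/2)·9 + (1/2)·8 = 17/2.
If the column player plays b2, the row player's expected payoff is (1/2)·(-4) + (1/2)·(-1) = -5/2.
If the column player plays b3, the row player's expected payoff is (1/2)·(-2) + (1/2)·(-9) = -11/2.
The column player minimizes the row player's payoff; the smallest is -11/2, so the best response is b3.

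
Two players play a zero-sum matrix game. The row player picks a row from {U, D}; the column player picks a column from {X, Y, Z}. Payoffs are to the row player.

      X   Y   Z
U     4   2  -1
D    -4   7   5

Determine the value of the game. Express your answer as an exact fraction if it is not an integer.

Row minima: U → -1, D → -4; maximin = -1.
Column maxima: X → 4, Y → 7, Z → 5; minimax = 4.
-1 ≠ 4, so there is no saddle point; optimal play is mixed.
Y is strictly dominated by Z (it gives the row player strictly more in every row), so the column player never plays it.
On the remaining 2×2 (U, D vs X, Z):
Let the row player play U with probability p. Expected payoff against X: 4p + (-4)(1−p) = 8p − 4; against Z: (-1)p + 5(1−p) = −6p + 5.
Setting these equal: 8p − 4 = −6p + 5 ⇒ 14p = 9 ⇒ p = 9/14, and the value is (8)·(9/14) − 4 = 8/7.
For the column player: with q = P(X), equating U's and D's payoffs gives 5q − 1 = −9q + 5 ⇒ q = 3/7.

8/7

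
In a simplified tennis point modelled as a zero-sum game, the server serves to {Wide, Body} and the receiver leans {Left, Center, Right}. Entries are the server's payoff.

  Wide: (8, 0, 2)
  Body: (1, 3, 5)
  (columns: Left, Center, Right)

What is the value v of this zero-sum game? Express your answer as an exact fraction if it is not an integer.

12/5

Row minima: Wide → 0, Body → 1; maximin = 1.
Column maxima: Left → 8, Center → 3, Right → 5; minimax = 3.
1 ≠ 3, so there is no saddle point; optimal play is mixed.
Right is strictly dominated by Center (it gives the server strictly more in every row), so the receiver never plays it.
On the remaining 2×2 (Wide, Body vs Left, Center):
Let the server play Wide with probability p. Expected payoff against Left: 8p + 1(1−p) = 7p + 1; against Center: 0p + 3(1−p) = −3p + 3.
Setting these equal: 7p + 1 = −3p + 3 ⇒ 10p = 2 ⇒ p = 1/5, and the value is (7)·(1/5) + 1 = 12/5.
For the receiver: with q = P(Left), equating Wide's and Body's payoffs gives 8q = −2q + 3 ⇒ q = 3/10.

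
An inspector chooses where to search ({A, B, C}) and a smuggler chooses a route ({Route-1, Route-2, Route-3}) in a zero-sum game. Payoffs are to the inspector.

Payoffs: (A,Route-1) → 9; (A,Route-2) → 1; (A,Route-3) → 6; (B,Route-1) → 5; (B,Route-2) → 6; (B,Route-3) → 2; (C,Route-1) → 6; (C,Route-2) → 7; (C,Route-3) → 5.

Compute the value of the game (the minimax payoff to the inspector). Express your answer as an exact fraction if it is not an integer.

37/7

Row minima: A → 1, B → 2, C → 5; maximin = 5.
Column maxima: Route-1 → 9, Route-2 → 7, Route-3 → 6; minimax = 6.
5 ≠ 6, so there is no saddle point; optimal play is mixed.
B is strictly dominated by C, so the inspector never plays it.
Route-1 is strictly dominated by Route-3 (it gives the inspector strictly more in every row), so the smuggler never plays it.
On the remaining 2×2 (A, C vs Route-2, Route-3):
Let the inspector play A with probability p. Expected payoff against Route-2: 1p + 7(1−p) = −6p + 7; against Route-3: 6p + 5(1−p) = p + 5.
Setting these equal: −6p + 7 = p + 5 ⇒ −7p = -2 ⇒ p = 2/7, and the value is (-6)·(2/7) + 7 = 37/7.
For the smuggler: with q = P(Route-2), equating A's and C's payoffs gives −5q + 6 = 2q + 5 ⇒ q = 1/7.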